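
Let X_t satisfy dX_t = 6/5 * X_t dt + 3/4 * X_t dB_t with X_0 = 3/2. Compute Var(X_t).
Var(X_t) = 9*(exp(9*t/16) - 1)*exp(12*t/5)/4

For GBM dX = mu X dt + sigma X dB with X_0 = x_0, apply Itô to Y = log X: dY = (mu - sigma^2/2) dt + sigma dB, so Y_t = log(x_0) + (mu - sigma^2/2) t + sigma B_t and hence X_t = x_0 * exp((mu - sigma^2/2) t + sigma B_t).
With mu = 6/5, sigma = 3/4, x_0 = 3/2, this gives:
  X_t = 3/2 * exp((147/160) * t + (3/4) * B_t).
Since sigma*B_t ~ Normal(0, sigma^2 t), E[exp(sigma*B_t)] = exp(sigma^2 t / 2); so E[X_t] = x_0 * exp((mu - sigma^2/2) t) * exp(sigma^2 t / 2) = x_0 * exp(mu t) = 3*exp(6*t/5)/2.
Var(X_t) = E[X_t^2] - (E[X_t])^2 = x_0^2 * exp(2 mu t) * (exp(sigma^2 t) - 1) = 9*(exp(9*t/16) - 1)*exp(12*t/5)/4.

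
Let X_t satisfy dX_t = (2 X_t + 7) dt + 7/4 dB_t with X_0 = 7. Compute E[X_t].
E[X_t] = 21*exp(2*t)/2 - 7/2

Taking expectations and using E[dB_t] = 0, the mean m(t) = E[X_t] satisfies the ODE m'(t) = a m(t) + b with m(0) = x_0. With a = 2, b = 7, x_0 = 7, the solution is
  m(t) = x_0 * exp(a t) + (b/a) * (exp(a t) - 1)
       = 7 * exp(2 t) + (7/2) * (exp(2 t) - 1)
       = 21*exp(2*t)/2 - 7/2.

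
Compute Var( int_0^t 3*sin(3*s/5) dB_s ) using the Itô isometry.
Var = 9*t/2 - 15*sin(6*t/5)/4

The Itô integral of a deterministic integrand f(s) has mean 0 because each increment f(s) * (B_{s+ds} - B_s) has mean 0. By the Itô isometry:
  Var( int_0^t f(s) dB_s ) = E[ (int_0^t f(s) dB_s)^2 ] = int_0^t f(s)^2 ds.
Here f(s) = 3*sin(3*s/5), so f(s)^2 = 9*sin(3*s/5)^2. Integrate:
  int_0^t (9*sin(3*s/5)^2) ds = 9*t/2 - 15*sin(6*t/5)/4.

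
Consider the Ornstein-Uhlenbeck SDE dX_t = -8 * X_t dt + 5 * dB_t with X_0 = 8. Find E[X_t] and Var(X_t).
E[X_t] = 8*exp(-8*t); Var(X_t) = 25/16 - 25*exp(-16*t)/16

The OU SDE dX = -theta X dt + sigma dB admits the integrating factor exp(theta t): d(exp(theta t) X_t) = sigma exp(theta t) dB_t. Integrating from 0 to t:
  X_t = x_0 * exp(-theta t) + sigma * int_0^t exp(-theta (t-s)) dB_s.
The Itô integral has mean 0 and (by the Itô isometry) variance sigma^2 * int_0^t exp(-2 theta (t - s)) ds = sigma^2 * (1 - exp(-2 theta t)) / (2 theta).
With theta = 8, sigma = 5, x_0 = 8:
  E[X_t] = 8 * exp(-8 t) = 8*exp(-8*t)
  Var(X_t) = (5)^2 * (1 - exp(-2*8 t)) / (2 * 8) = 25/16 - 25*exp(-16*t)/16.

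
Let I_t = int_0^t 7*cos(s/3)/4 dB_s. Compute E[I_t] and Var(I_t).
E[I_t] = 0; Var(I_t) = 49*t/32 + 147*sin(2*t/3)/64

The Itô integral of a deterministic integrand f(s) has mean 0 because each increment f(s) * (B_{s+ds} - B_s) has mean 0. By the Itô isometry:
  Var( int_0^t f(s) dB_s ) = E[ (int_0^t f(s) dB_s)^2 ] = int_0^t f(s)^2 ds.
Here f(s) = 7*cos(s/3)/4, so f(s)^2 = 49*cos(s/3)^2/16. Integrate:
  int_0^t (49*cos(s/3)^2/16) ds = 49*t/32 + 147*sin(2*t/3)/64.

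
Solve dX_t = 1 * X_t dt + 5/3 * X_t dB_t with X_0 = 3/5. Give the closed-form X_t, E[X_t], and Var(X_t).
X_t = 3/5 * exp((-7/18) t + (5/3) B_t); E[X_t] = 3*exp(t)/5; Var(X_t) = 9*(exp(25*t/9) - 1)*exp(2*t)/25

For GBM dX = mu X dt + sigma X dB with X_0 = x_0, apply Itô to Y = log X: dY = (mu - sigma^2/2) dt + sigma dB, so Y_t = log(x_0) + (mu - sigma^2/2) t + sigma B_t and hence X_t = x_0 * exp((mu - sigma^2/2) t + sigma B_t).
With mu = 1, sigma = 5/3, x_0 = 3/5, this gives:
  X_t = 3/5 * exp((-7/18) * t + (5/3) * B_t).
Since sigma*B_t ~ Normal(0, sigma^2 t), E[exp(sigma*B_t)] = exp(sigma^2 t / 2); so E[X_t] = x_0 * exp((mu - sigma^2/2) t) * exp(sigma^2 t / 2) = x_0 * exp(mu t) = 3*exp(t)/5.
Var(X_t) = E[X_t^2] - (E[X_t])^2 = x_0^2 * exp(2 mu t) * (exp(sigma^2 t) - 1) = 9*(exp(25*t/9) - 1)*exp(2*t)/25.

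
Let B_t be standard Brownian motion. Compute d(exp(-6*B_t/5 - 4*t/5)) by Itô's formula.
d(exp(-6*B_t/5 - 4*t/5)) = (-2*exp(-6*B_t/5 - 4*t/5)/25) dt + (-6*exp(-6*B_t/5 - 4*t/5)/5) dB_t

Itô's formula for f(t, x): d f(t, B_t) = (f_t + (1/2) f_xx) dt + f_x dB_t. Compute partials of f(t, x) = exp(-4*t/5 - 6*x/5):
  f_t(t,x)  = -4*exp(-4*t/5 - 6*x/5)/5
  f_x(t,x)  = -6*exp(-4*t/5 - 6*x/5)/5
  f_xx(t,x) = 36*exp(-4*t/5 - 6*x/5)/25
Assemble drift = f_t + (1/2) f_xx = -2*exp(-4*t/5 - 6*x/5)/25 and diffusion = f_x = -6*exp(-4*t/5 - 6*x/5)/5. Substituting x = B_t:
  d(exp(-6*B_t/5 - 4*t/5)) = (-2*exp(-6*B_t/5 - 4*t/5)/25) dt + (-6*exp(-6*B_t/5 - 4*t/5)/5) dB_t.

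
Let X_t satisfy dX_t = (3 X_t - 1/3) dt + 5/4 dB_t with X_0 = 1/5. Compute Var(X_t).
Var(X_t) = 25*exp(6*t)/96 - 25/96

The variance V(t) = Var(X_t) satisfies V'(t) = 2 a V(t) + c^2 with V(0) = 0 (drift coefficient is linear in X, diffusion is constant). With a = 3, c = 5/4, the solution is
  V(t) = (c^2 / (2 a)) * (exp(2 a t) - 1)
       = ((5/4)^2 / (2*3)) * (exp(6 t) - 1)
       = 25*exp(6*t)/96 - 25/96.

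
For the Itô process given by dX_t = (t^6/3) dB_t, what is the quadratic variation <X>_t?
<X>_t = t^13/117

For an Itô process dX_t = a(t) dt + b(t) dB_t, the quadratic variation is <X>_t = int_0^t b(s)^2 ds (the drift term does not contribute). Here b(s) = s^6/3, so
  b(s)^2 = s^12/9.
Integrating from 0 to t:
  <X>_t = int_0^t (s^12/9) ds = t^13/117.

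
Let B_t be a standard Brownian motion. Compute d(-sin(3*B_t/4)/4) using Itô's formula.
d(-sin(3*B_t/4)/4) = (9*sin(3*B_t/4)/128) dt + (-3*cos(3*B_t/4)/16) dB_t

Itô's formula for f(B_t) gives d f(B_t) = f'(B_t) dB_t + (1/2) f''(B_t) dt. Compute derivatives of f(x) = -sin(3*x/4)/4:
  f'(x)  = -3*cos(3*x/4)/16
  f''(x) = 9*sin(3*x/4)/64
Substitute x = B_t and multiply the f'' term by 1/2:
  drift     = (1/2) * (9*sin(3*x/4)/64) evaluated at B_t = 9*sin(3*B_t/4)/128
  diffusion = (-3*cos(3*x/4)/16) evaluated at B_t = -3*cos(3*B_t/4)/16
Therefore d(-sin(3*B_t/4)/4) = (9*sin(3*B_t/4)/128) dt + (-3*cos(3*B_t/4)/16) dB_t.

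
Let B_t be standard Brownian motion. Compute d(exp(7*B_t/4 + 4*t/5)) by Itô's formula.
d(exp(7*B_t/4 + 4*t/5)) = (373*exp(7*B_t/4 + 4*t/5)/160) dt + (7*exp(7*B_t/4 + 4*t/5)/4) dB_t

Itô's formula for f(t, x): d f(t, B_t) = (f_t + (1/2) f_xx) dt + f_x dB_t. Compute partials of f(t, x) = exp(4*t/5 + 7*x/4):
  f_t(t,x)  = 4*exp(4*t/5 + 7*x/4)/5
  f_x(t,x)  = 7*exp(4*t/5 + 7*x/4)/4
  f_xx(t,x) = 49*exp(4*t/5 + 7*x/4)/16
Assemble drift = f_t + (1/2) f_xx = 373*exp(4*t/5 + 7*x/4)/160 and diffusion = f_x = 7*exp(4*t/5 + 7*x/4)/4. Substituting x = B_t:
  d(exp(7*B_t/4 + 4*t/5)) = (373*exp(7*B_t/4 + 4*t/5)/160) dt + (7*exp(7*B_t/4 + 4*t/5)/4) dB_t.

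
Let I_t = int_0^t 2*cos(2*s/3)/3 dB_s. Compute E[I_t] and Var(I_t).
E[I_t] = 0; Var(I_t) = 2*t/9 + sin(4*t/3)/6

The Itô integral of a deterministic integrand f(s) has mean 0 because each increment f(s) * (B_{s+ds} - B_s) has mean 0. By the Itô isometry:
  Var( int_0^t f(s) dB_s ) = E[ (int_0^t f(s) dB_s)^2 ] = int_0^t f(s)^2 ds.
Here f(s) = 2*cos(2*s/3)/3, so f(s)^2 = 4*cos(2*s/3)^2/9. Integrate:
  int_0^t (4*cos(2*s/3)^2/9) ds = 2*t/9 + sin(4*t/3)/6.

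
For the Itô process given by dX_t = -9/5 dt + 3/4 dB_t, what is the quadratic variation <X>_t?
<X>_t = 9*t/16

For an Itô process dX_t = a(t) dt + b(t) dB_t, the quadratic variation is <X>_t = int_0^t b(s)^2 ds (the drift term does not contribute). Here b(s) = 3/4, so
  b(s)^2 = 9/16.
Integrating from 0 to t:
  <X>_t = int_0^t (9/16) ds = 9*t/16.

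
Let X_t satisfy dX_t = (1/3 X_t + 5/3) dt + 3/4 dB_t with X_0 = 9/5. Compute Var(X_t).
Var(X_t) = 27*exp(2*t/3)/32 - 27/32

The variance V(t) = Var(X_t) satisfies V'(t) = 2 a V(t) + c^2 with V(0) = 0 (drift coefficient is linear in X, diffusion is constant). With a = 1/3, c = 3/4, the solution is
  V(t) = (c^2 / (2 a)) * (exp(2 a t) - 1)
       = ((3/4)^2 / (2*(1/3))) * (exp((2/3) t) - 1)
       = 27*exp(2*t/3)/32 - 27/32.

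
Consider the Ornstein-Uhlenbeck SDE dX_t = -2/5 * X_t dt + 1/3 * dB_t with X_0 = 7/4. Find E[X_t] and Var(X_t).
E[X_t] = 7*exp(-2*t/5)/4; Var(X_t) = 5/36 - 5*exp(-4*t/5)/36

The OU SDE dX = -theta X dt + sigma dB admits the integrating factor exp(theta t): d(exp(theta t) X_t) = sigma exp(theta t) dB_t. Integrating from 0 to t:
  X_t = x_0 * exp(-theta t) + sigma * int_0^t exp(-theta (t-s)) dB_s.
The Itô integral has mean 0 and (by the Itô isometry) variance sigma^2 * int_0^t exp(-2 theta (t - s)) ds = sigma^2 * (1 - exp(-2 theta t)) / (2 theta).
With theta = 2/5, sigma = 1/3, x_0 = 7/4:
  E[X_t] = 7/4 * exp(-2/5 t) = 7*exp(-2*t/5)/4
  Var(X_t) = (1/3)^2 * (1 - exp(-2*2/5 t)) / (2 * 2/5) = 5/36 - 5*exp(-4*t/5)/36.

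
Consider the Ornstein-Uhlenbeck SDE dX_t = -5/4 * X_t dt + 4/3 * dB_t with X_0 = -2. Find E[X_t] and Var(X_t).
E[X_t] = -2*exp(-5*t/4); Var(X_t) = 32/45 - 32*exp(-5*t/2)/45

The OU SDE dX = -theta X dt + sigma dB admits the integrating factor exp(theta t): d(exp(theta t) X_t) = sigma exp(theta t) dB_t. Integrating from 0 to t:
  X_t = x_0 * exp(-theta t) + sigma * int_0^t exp(-theta (t-s)) dB_s.
The Itô integral has mean 0 and (by the Itô isometry) variance sigma^2 * int_0^t exp(-2 theta (t - s)) ds = sigma^2 * (1 - exp(-2 theta t)) / (2 theta).
With theta = 5/4, sigma = 4/3, x_0 = -2:
  E[X_t] = -2 * exp(-5/4 t) = -2*exp(-5*t/4)
  Var(X_t) = (4/3)^2 * (1 - exp(-2*5/4 t)) / (2 * 5/4) = 32/45 - 32*exp(-5*t/2)/45.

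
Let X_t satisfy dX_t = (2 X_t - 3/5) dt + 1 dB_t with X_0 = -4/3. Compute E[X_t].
E[X_t] = 3/10 - 49*exp(2*t)/30

Taking expectations and using E[dB_t] = 0, the mean m(t) = E[X_t] satisfies the ODE m'(t) = a m(t) + b with m(0) = x_0. With a = 2, b = -3/5, x_0 = -4/3, the solution is
  m(t) = x_0 * exp(a t) + (b/a) * (exp(a t) - 1)
       = (-4/3) * exp(2 t) + ((-3/5)/2) * (exp(2 t) - 1)
       = 3/10 - 49*exp(2*t)/30.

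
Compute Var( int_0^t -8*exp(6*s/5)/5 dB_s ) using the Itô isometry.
Var = 16*exp(12*t/5)/15 - 16/15

The Itô integral of a deterministic integrand f(s) has mean 0 because each increment f(s) * (B_{s+ds} - B_s) has mean 0. By the Itô isometry:
  Var( int_0^t f(s) dB_s ) = E[ (int_0^t f(s) dB_s)^2 ] = int_0^t f(s)^2 ds.
Here f(s) = -8*exp(6*s/5)/5, so f(s)^2 = 64*exp(12*s/5)/25. Integrate:
  int_0^t (64*exp(12*s/5)/25) ds = 16*exp(12*t/5)/15 - 16/15.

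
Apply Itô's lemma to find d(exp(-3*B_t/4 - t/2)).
d(exp(-3*B_t/4 - t/2)) = (-7*exp(-3*B_t/4 - t/2)/32) dt + (-3*exp(-3*B_t/4 - t/2)/4) dB_t

Itô's formula for f(t, x): d f(t, B_t) = (f_t + (1/2) f_xx) dt + f_x dB_t. Compute partials of f(t, x) = exp(-t/2 - 3*x/4):
  f_t(t,x)  = -exp(-t/2 - 3*x/4)/2
  f_x(t,x)  = -3*exp(-t/2 - 3*x/4)/4
  f_xx(t,x) = 9*exp(-t/2 - 3*x/4)/16
Assemble drift = f_t + (1/2) f_xx = -7*exp(-t/2 - 3*x/4)/32 and diffusion = f_x = -3*exp(-t/2 - 3*x/4)/4. Substituting x = B_t:
  d(exp(-3*B_t/4 - t/2)) = (-7*exp(-3*B_t/4 - t/2)/32) dt + (-3*exp(-3*B_t/4 - t/2)/4) dB_t.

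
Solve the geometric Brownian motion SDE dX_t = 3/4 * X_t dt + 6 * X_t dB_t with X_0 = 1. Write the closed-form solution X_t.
X_t = 1 * exp((-69/4) * t + (6) * B_t)

For GBM dX = mu X dt + sigma X dB with X_0 = x_0, apply Itô to Y = log X: dY = (mu - sigma^2/2) dt + sigma dB, so Y_t = log(x_0) + (mu - sigma^2/2) t + sigma B_t and hence X_t = x_0 * exp((mu - sigma^2/2) t + sigma B_t).
With mu = 3/4, sigma = 6, x_0 = 1, this gives:
  X_t = 1 * exp((-69/4) * t + (6) * B_t).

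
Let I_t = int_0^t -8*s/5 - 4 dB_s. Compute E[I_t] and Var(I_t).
E[I_t] = 0; Var(I_t) = 16*t*(4*t^2 + 30*t + 75)/75

The Itô integral of a deterministic integrand f(s) has mean 0 because each increment f(s) * (B_{s+ds} - B_s) has mean 0. By the Itô isometry:
  Var( int_0^t f(s) dB_s ) = E[ (int_0^t f(s) dB_s)^2 ] = int_0^t f(s)^2 ds.
Here f(s) = -8*s/5 - 4, so f(s)^2 = 16*(2*s + 5)^2/25. Integrate:
  int_0^t (16*(2*s + 5)^2/25) ds = 16*t*(4*t^2 + 30*t + 75)/75.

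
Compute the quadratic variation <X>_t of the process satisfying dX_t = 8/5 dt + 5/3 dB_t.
<X>_t = 25*t/9

For an Itô process dX_t = a(t) dt + b(t) dB_t, the quadratic variation is <X>_t = int_0^t b(s)^2 ds (the drift term does not contribute). Here b(s) = 5/3, so
  b(s)^2 = 25/9.
Integrating from 0 to t:
  <X>_t = int_0^t (25/9) ds = 25*t/9.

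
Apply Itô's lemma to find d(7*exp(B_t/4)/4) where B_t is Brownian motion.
d(7*exp(B_t/4)/4) = (7*exp(B_t/4)/128) dt + (7*exp(B_t/4)/16) dB_t

Itô's formula for f(B_t) gives d f(B_t) = f'(B_t) dB_t + (1/2) f''(B_t) dt. Compute derivatives of f(x) = 7*exp(x/4)/4:
  f'(x)  = 7*exp(x/4)/16
  f''(x) = 7*exp(x/4)/64
Substitute x = B_t and multiply the f'' term by 1/2:
  drift     = (1/2) * (7*exp(x/4)/64) evaluated at B_t = 7*exp(B_t/4)/128
  diffusion = (7*exp(x/4)/16) evaluated at B_t = 7*exp(B_t/4)/16
Therefore d(7*exp(B_t/4)/4) = (7*exp(B_t/4)/128) dt + (7*exp(B_t/4)/16) dB_t.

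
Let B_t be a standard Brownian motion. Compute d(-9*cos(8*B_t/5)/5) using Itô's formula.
d(-9*cos(8*B_t/5)/5) = (288*cos(8*B_t/5)/125) dt + (72*sin(8*B_t/5)/25) dB_t

Itô's formula for f(B_t) gives d f(B_t) = f'(B_t) dB_t + (1/2) f''(B_t) dt. Compute derivatives of f(x) = -9*cos(8*x/5)/5:
  f'(x)  = 72*sin(8*x/5)/25
  f''(x) = 576*cos(8*x/5)/125
Substitute x = B_t and multiply the f'' term by 1/2:
  drift     = (1/2) * (576*cos(8*x/5)/125) evaluated at B_t = 288*cos(8*B_t/5)/125
  diffusion = (72*sin(8*x/5)/25) evaluated at B_t = 72*sin(8*B_t/5)/25
Therefore d(-9*cos(8*B_t/5)/5) = (288*cos(8*B_t/5)/125) dt + (72*sin(8*B_t/5)/25) dB_t.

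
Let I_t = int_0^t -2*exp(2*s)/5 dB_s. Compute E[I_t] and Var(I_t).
E[I_t] = 0; Var(I_t) = exp(4*t)/25 - 1/25

The Itô integral of a deterministic integrand f(s) has mean 0 because each increment f(s) * (B_{s+ds} - B_s) has mean 0. By the Itô isometry:
  Var( int_0^t f(s) dB_s ) = E[ (int_0^t f(s) dB_s)^2 ] = int_0^t f(s)^2 ds.
Here f(s) = -2*exp(2*s)/5, so f(s)^2 = 4*exp(4*s)/25. Integrate:
  int_0^t (4*exp(4*s)/25) ds = exp(4*t)/25 - 1/25.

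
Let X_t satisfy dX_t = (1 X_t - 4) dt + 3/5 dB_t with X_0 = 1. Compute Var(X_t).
Var(X_t) = 9*exp(2*t)/50 - 9/50

The variance V(t) = Var(X_t) satisfies V'(t) = 2 a V(t) + c^2 with V(0) = 0 (drift coefficient is linear in X, diffusion is constant). With a = 1, c = 3/5, the solution is
  V(t) = (c^2 / (2 a)) * (exp(2 a t) - 1)
       = ((3/5)^2 / (2*1)) * (exp(2 t) - 1)
       = 9*exp(2*t)/50 - 9/50.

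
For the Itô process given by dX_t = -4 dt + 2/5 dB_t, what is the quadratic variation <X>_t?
<X>_t = 4*t/25

For an Itô process dX_t = a(t) dt + b(t) dB_t, the quadratic variation is <X>_t = int_0^t b(s)^2 ds (the drift term does not contribute). Here b(s) = 2/5, so
  b(s)^2 = 4/25.
Integrating from 0 to t:
  <X>_t = int_0^t (4/25) ds = 4*t/25.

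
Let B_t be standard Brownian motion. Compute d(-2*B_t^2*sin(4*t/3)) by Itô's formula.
d(-2*B_t^2*sin(4*t/3)) = (-8*B_t^2*cos(4*t/3)/3 - 2*sin(4*t/3)) dt + (-4*B_t*sin(4*t/3)) dB_t

Itô's formula for f(t, x): d f(t, B_t) = (f_t + (1/2) f_xx) dt + f_x dB_t. Compute partials of f(t, x) = -2*x^2*sin(4*t/3):
  f_t(t,x)  = -8*x^2*cos(4*t/3)/3
  f_x(t,x)  = -4*x*sin(4*t/3)
  f_xx(t,x) = -4*sin(4*t/3)
Assemble drift = f_t + (1/2) f_xx = -8*x^2*cos(4*t/3)/3 - 2*sin(4*t/3) and diffusion = f_x = -4*x*sin(4*t/3). Substituting x = B_t:
  d(-2*B_t^2*sin(4*t/3)) = (-8*B_t^2*cos(4*t/3)/3 - 2*sin(4*t/3)) dt + (-4*B_t*sin(4*t/3)) dB_t.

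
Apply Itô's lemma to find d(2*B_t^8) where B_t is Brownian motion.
d(2*B_t^8) = (56*B_t^6) dt + (16*B_t^7) dB_t

Itô's formula for f(B_t) gives d f(B_t) = f'(B_t) dB_t + (1/2) f''(B_t) dt. Compute derivatives of f(x) = 2*x^8:
  f'(x)  = 16*x^7
  f''(x) = 112*x^6
Substitute x = B_t and multiply the f'' term by 1/2:
  drift     = (1/2) * (112*x^6) evaluated at B_t = 56*B_t^6
  diffusion = (16*x^7) evaluated at B_t = 16*B_t^7
Therefore d(2*B_t^8) = (56*B_t^6) dt + (16*B_t^7) dB_t.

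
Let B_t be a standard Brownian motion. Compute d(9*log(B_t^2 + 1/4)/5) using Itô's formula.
d(9*log(B_t^2 + 1/4)/5) = (36*(1 - 4*B_t^2)/(5*(4*B_t^2 + 1)^2)) dt + (72*B_t/(5*(4*B_t^2 + 1))) dB_t

Itô's formula for f(B_t) gives d f(B_t) = f'(B_t) dB_t + (1/2) f''(B_t) dt. Compute derivatives of f(x) = 9*log(x^2 + 1/4)/5:
  f'(x)  = 72*x/(5*(4*x^2 + 1))
  f''(x) = 72*(1 - 4*x^2)/(5*(4*x^2 + 1)^2)
Substitute x = B_t and multiply the f'' term by 1/2:
  drift     = (1/2) * (72*(1 - 4*x^2)/(5*(4*x^2 + 1)^2)) evaluated at B_t = 36*(1 - 4*B_t^2)/(5*(4*B_t^2 + 1)^2)
  diffusion = (72*x/(5*(4*x^2 + 1))) evaluated at B_t = 72*B_t/(5*(4*B_t^2 + 1))
Therefore d(9*log(B_t^2 + 1/4)/5) = (36*(1 - 4*B_t^2)/(5*(4*B_t^2 + 1)^2)) dt + (72*B_t/(5*(4*B_t^2 + 1))) dB_t.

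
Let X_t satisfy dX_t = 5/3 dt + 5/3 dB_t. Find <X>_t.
<X>_t = 25*t/9

For an Itô process dX_t = a(t) dt + b(t) dB_t, the quadratic variation is <X>_t = int_0^t b(s)^2 ds (the drift term does not contribute). Here b(s) = 5/3, so
  b(s)^2 = 25/9.
Integrating from 0 to t:
  <X>_t = int_0^t (25/9) ds = 25*t/9.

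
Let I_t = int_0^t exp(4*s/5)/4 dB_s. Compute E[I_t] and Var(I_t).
E[I_t] = 0; Var(I_t) = 5*exp(8*t/5)/128 - 5/128

The Itô integral of a deterministic integrand f(s) has mean 0 because each increment f(s) * (B_{s+ds} - B_s) has mean 0. By the Itô isometry:
  Var( int_0^t f(s) dB_s ) = E[ (int_0^t f(s) dB_s)^2 ] = int_0^t f(s)^2 ds.
Here f(s) = exp(4*s/5)/4, so f(s)^2 = exp(8*s/5)/16. Integrate:
  int_0^t (exp(8*s/5)/16) ds = 5*exp(8*t/5)/128 - 5/128.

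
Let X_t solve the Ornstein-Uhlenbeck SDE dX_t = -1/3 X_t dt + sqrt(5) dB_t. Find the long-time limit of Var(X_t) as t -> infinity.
lim Var(X_t) = 15/2

The OU SDE dX = -theta X dt + sigma dB admits the integrating factor exp(theta t): d(exp(theta t) X_t) = sigma exp(theta t) dB_t. Integrating from 0 to t gives X_t = x_0 * exp(-theta t) + sigma * int_0^t exp(-theta (t-s)) dB_s for any initial x_0. The Itô integral has variance (by the Itô isometry) sigma^2 * int_0^t exp(-2 theta (t - s)) ds = sigma^2 * (1 - exp(-2 theta t)) / (2 theta), independent of x_0.
With theta = 1/3, sigma = sqrt(5):
  Var(X_t) = (sqrt(5))^2 * (1 - exp(-2*1/3 t)) / (2 * 1/3) = 15/2 - 15*exp(-2*t/3)/2.
As t -> infinity, exp(-2*1/3 t) -> 0, so the stationary variance is sigma^2 / (2 theta) = 15/2.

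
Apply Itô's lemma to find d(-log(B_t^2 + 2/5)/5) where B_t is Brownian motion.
d(-log(B_t^2 + 2/5)/5) = ((5*B_t^2 - 2)/(5*B_t^2 + 2)^2) dt + (-2*B_t/(5*B_t^2 + 2)) dB_t

Itô's formula for f(B_t) gives d f(B_t) = f'(B_t) dB_t + (1/2) f''(B_t) dt. Compute derivatives of f(x) = -log(x^2 + 2/5)/5:
  f'(x)  = -2*x/(5*x^2 + 2)
  f''(x) = 2*(5*x^2 - 2)/(5*x^2 + 2)^2
Substitute x = B_t and multiply the f'' term by 1/2:
  drift     = (1/2) * (2*(5*x^2 - 2)/(5*x^2 + 2)^2) evaluated at B_t = (5*B_t^2 - 2)/(5*B_t^2 + 2)^2
  diffusion = (-2*x/(5*x^2 + 2)) evaluated at B_t = -2*B_t/(5*B_t^2 + 2)
Therefore d(-log(B_t^2 + 2/5)/5) = ((5*B_t^2 - 2)/(5*B_t^2 + 2)^2) dt + (-2*B_t/(5*B_t^2 + 2)) dB_t.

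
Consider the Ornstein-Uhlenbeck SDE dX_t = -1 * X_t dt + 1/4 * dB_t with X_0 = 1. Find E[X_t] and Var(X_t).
E[X_t] = exp(-t); Var(X_t) = 1/32 - exp(-2*t)/32

The OU SDE dX = -theta X dt + sigma dB admits the integrating factor exp(theta t): d(exp(theta t) X_t) = sigma exp(theta t) dB_t. Integrating from 0 to t:
  X_t = x_0 * exp(-theta t) + sigma * int_0^t exp(-theta (t-s)) dB_s.
The Itô integral has mean 0 and (by the Itô isometry) variance sigma^2 * int_0^t exp(-2 theta (t - s)) ds = sigma^2 * (1 - exp(-2 theta t)) / (2 theta).
With theta = 1, sigma = 1/4, x_0 = 1:
  E[X_t] = 1 * exp(-1 t) = exp(-t)
  Var(X_t) = (1/4)^2 * (1 - exp(-2*1 t)) / (2 * 1) = 1/32 - exp(-2*t)/32.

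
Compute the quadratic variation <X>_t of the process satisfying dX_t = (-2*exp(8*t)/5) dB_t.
<X>_t = exp(16*t)/100 - 1/100

For an Itô process dX_t = a(t) dt + b(t) dB_t, the quadratic variation is <X>_t = int_0^t b(s)^2 ds (the drift term does not contribute). Here b(s) = -2*exp(8*s)/5, so
  b(s)^2 = 4*exp(16*s)/25.
Integrating from 0 to t:
  <X>_t = int_0^t (4*exp(16*s)/25) ds = exp(16*t)/100 - 1/100.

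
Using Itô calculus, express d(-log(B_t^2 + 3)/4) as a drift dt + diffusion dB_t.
d(-log(B_t^2 + 3)/4) = ((B_t^2 - 3)/(4*(B_t^2 + 3)^2)) dt + (-B_t/(2*B_t^2 + 6)) dB_t

Itô's formula for f(B_t) gives d f(B_t) = f'(B_t) dB_t + (1/2) f''(B_t) dt. Compute derivatives of f(x) = -log(x^2 + 3)/4:
  f'(x)  = -x/(2*x^2 + 6)
  f''(x) = (x^2 - 3)/(2*(x^2 + 3)^2)
Substitute x = B_t and multiply the f'' term by 1/2:
  drift     = (1/2) * ((x^2 - 3)/(2*(x^2 + 3)^2)) evaluated at B_t = (B_t^2 - 3)/(4*(B_t^2 + 3)^2)
  diffusion = (-x/(2*x^2 + 6)) evaluated at B_t = -B_t/(2*B_t^2 + 6)
Therefore d(-log(B_t^2 + 3)/4) = ((B_t^2 - 3)/(4*(B_t^2 + 3)^2)) dt + (-B_t/(2*B_t^2 + 6)) dB_t.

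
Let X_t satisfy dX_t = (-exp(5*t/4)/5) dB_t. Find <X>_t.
<X>_t = 2*exp(5*t/2)/125 - 2/125

For an Itô process dX_t = a(t) dt + b(t) dB_t, the quadratic variation is <X>_t = int_0^t b(s)^2 ds (the drift term does not contribute). Here b(s) = -exp(5*s/4)/5, so
  b(s)^2 = exp(5*s/2)/25.
Integrating from 0 to t:
  <X>_t = int_0^t (exp(5*s/2)/25) ds = 2*exp(5*t/2)/125 - 2/125.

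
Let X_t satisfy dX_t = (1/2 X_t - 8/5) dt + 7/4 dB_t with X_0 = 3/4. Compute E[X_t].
E[X_t] = 16/5 - 49*exp(t/2)/20

Taking expectations and using E[dB_t] = 0, the mean m(t) = E[X_t] satisfies the ODE m'(t) = a m(t) + b with m(0) = x_0. With a = 1/2, b = -8/5, x_0 = 3/4, the solution is
  m(t) = x_0 * exp(a t) + (b/a) * (exp(a t) - 1)
       = (3/4) * exp((1/2) t) + ((-8/5)/(1/2)) * (exp((1/2) t) - 1)
       = 16/5 - 49*exp(t/2)/20.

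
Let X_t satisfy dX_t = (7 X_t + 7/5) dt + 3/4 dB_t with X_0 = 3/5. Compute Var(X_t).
Var(X_t) = 9*exp(14*t)/224 - 9/224

The variance V(t) = Var(X_t) satisfies V'(t) = 2 a V(t) + c^2 with V(0) = 0 (drift coefficient is linear in X, diffusion is constant). With a = 7, c = 3/4, the solution is
  V(t) = (c^2 / (2 a)) * (exp(2 a t) - 1)
       = ((3/4)^2 / (2*7)) * (exp(14 t) - 1)
       = 9*exp(14*t)/224 - 9/224.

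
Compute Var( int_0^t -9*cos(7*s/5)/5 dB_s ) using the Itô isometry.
Var = 81*t/50 + 81*sin(14*t/5)/140

The Itô integral of a deterministic integrand f(s) has mean 0 because each increment f(s) * (B_{s+ds} - B_s) has mean 0. By the Itô isometry:
  Var( int_0^t f(s) dB_s ) = E[ (int_0^t f(s) dB_s)^2 ] = int_0^t f(s)^2 ds.
Here f(s) = -9*cos(7*s/5)/5, so f(s)^2 = 81*cos(7*s/5)^2/25. Integrate:
  int_0^t (81*cos(7*s/5)^2/25) ds = 81*t/50 + 81*sin(14*t/5)/140.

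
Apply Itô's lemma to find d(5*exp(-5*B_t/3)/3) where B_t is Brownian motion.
d(5*exp(-5*B_t/3)/3) = (125*exp(-5*B_t/3)/54) dt + (-25*exp(-5*B_t/3)/9) dB_t

Itô's formula for f(B_t) gives d f(B_t) = f'(B_t) dB_t + (1/2) f''(B_t) dt. Compute derivatives of f(x) = 5*exp(-5*x/3)/3:
  f'(x)  = -25*exp(-5*x/3)/9
  f''(x) = 125*exp(-5*x/3)/27
Substitute x = B_t and multiply the f'' term by 1/2:
  drift     = (1/2) * (125*exp(-5*x/3)/27) evaluated at B_t = 125*exp(-5*B_t/3)/54
  diffusion = (-25*exp(-5*x/3)/9) evaluated at B_t = -25*exp(-5*B_t/3)/9
Therefore d(5*exp(-5*B_t/3)/3) = (125*exp(-5*B_t/3)/54) dt + (-25*exp(-5*B_t/3)/9) dB_t.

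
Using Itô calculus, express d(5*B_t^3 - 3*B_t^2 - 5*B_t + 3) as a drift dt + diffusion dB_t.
d(5*B_t^3 - 3*B_t^2 - 5*B_t + 3) = (15*B_t - 3) dt + (15*B_t^2 - 6*B_t - 5) dB_t

Itô's formula for f(B_t) gives d f(B_t) = f'(B_t) dB_t + (1/2) f''(B_t) dt. Compute derivatives of f(x) = 5*x^3 - 3*x^2 - 5*x + 3:
  f'(x)  = 15*x^2 - 6*x - 5
  f''(x) = 30*x - 6
Substitute x = B_t and multiply the f'' term by 1/2:
  drift     = (1/2) * (30*x - 6) evaluated at B_t = 15*B_t - 3
  diffusion = (15*x^2 - 6*x - 5) evaluated at B_t = 15*B_t^2 - 6*B_t - 5
Therefore d(5*B_t^3 - 3*B_t^2 - 5*B_t + 3) = (15*B_t - 3) dt + (15*B_t^2 - 6*B_t - 5) dB_t.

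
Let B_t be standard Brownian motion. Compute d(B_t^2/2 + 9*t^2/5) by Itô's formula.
d(B_t^2/2 + 9*t^2/5) = (18*t/5 + 1/2) dt + (B_t) dB_t

Itô's formula for f(t, x): d f(t, B_t) = (f_t + (1/2) f_xx) dt + f_x dB_t. Compute partials of f(t, x) = 9*t^2/5 + x^2/2:
  f_t(t,x)  = 18*t/5
  f_x(t,x)  = x
  f_xx(t,x) = 1
Assemble drift = f_t + (1/2) f_xx = 18*t/5 + 1/2 and diffusion = f_x = x. Substituting x = B_t:
  d(B_t^2/2 + 9*t^2/5) = (18*t/5 + 1/2) dt + (B_t) dB_t.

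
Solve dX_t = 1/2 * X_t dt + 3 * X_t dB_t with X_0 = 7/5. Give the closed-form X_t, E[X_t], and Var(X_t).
X_t = 7/5 * exp((-4) t + (3) B_t); E[X_t] = 7*exp(t/2)/5; Var(X_t) = 49*(exp(9*t) - 1)*exp(t)/25

For GBM dX = mu X dt + sigma X dB with X_0 = x_0, apply Itô to Y = log X: dY = (mu - sigma^2/2) dt + sigma dB, so Y_t = log(x_0) + (mu - sigma^2/2) t + sigma B_t and hence X_t = x_0 * exp((mu - sigma^2/2) t + sigma B_t).
With mu = 1/2, sigma = 3, x_0 = 7/5, this gives:
  X_t = 7/5 * exp((-4) * t + (3) * B_t).
Since sigma*B_t ~ Normal(0, sigma^2 t), E[exp(sigma*B_t)] = exp(sigma^2 t / 2); so E[X_t] = x_0 * exp((mu - sigma^2/2) t) * exp(sigma^2 t / 2) = x_0 * exp(mu t) = 7*exp(t/2)/5.
Var(X_t) = E[X_t^2] - (E[X_t])^2 = x_0^2 * exp(2 mu t) * (exp(sigma^2 t) - 1) = 49*(exp(9*t) - 1)*exp(t)/25.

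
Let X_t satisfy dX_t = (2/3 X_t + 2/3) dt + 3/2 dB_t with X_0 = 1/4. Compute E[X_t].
E[X_t] = 5*exp(2*t/3)/4 - 1

Taking expectations and using E[dB_t] = 0, the mean m(t) = E[X_t] satisfies the ODE m'(t) = a m(t) + b with m(0) = x_0. With a = 2/3, b = 2/3, x_0 = 1/4, the solution is
  m(t) = x_0 * exp(a t) + (b/a) * (exp(a t) - 1)
       = (1/4) * exp((2/3) t) + ((2/3)/(2/3)) * (exp((2/3) t) - 1)
       = 5*exp(2*t/3)/4 - 1.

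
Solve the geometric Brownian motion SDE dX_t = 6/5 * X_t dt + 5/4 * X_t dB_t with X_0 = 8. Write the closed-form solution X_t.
X_t = 8 * exp((67/160) * t + (5/4) * B_t)

For GBM dX = mu X dt + sigma X dB with X_0 = x_0, apply Itô to Y = log X: dY = (mu - sigma^2/2) dt + sigma dB, so Y_t = log(x_0) + (mu - sigma^2/2) t + sigma B_t and hence X_t = x_0 * exp((mu - sigma^2/2) t + sigma B_t).
With mu = 6/5, sigma = 5/4, x_0 = 8, this gives:
  X_t = 8 * exp((67/160) * t + (5/4) * B_t).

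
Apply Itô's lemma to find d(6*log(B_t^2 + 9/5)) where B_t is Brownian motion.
d(6*log(B_t^2 + 9/5)) = (30*(9 - 5*B_t^2)/(5*B_t^2 + 9)^2) dt + (60*B_t/(5*B_t^2 + 9)) dB_t

Itô's formula for f(B_t) gives d f(B_t) = f'(B_t) dB_t + (1/2) f''(B_t) dt. Compute derivatives of f(x) = 6*log(x^2 + 9/5):
  f'(x)  = 60*x/(5*x^2 + 9)
  f''(x) = 60*(9 - 5*x^2)/(5*x^2 + 9)^2
Substitute x = B_t and multiply the f'' term by 1/2:
  drift     = (1/2) * (60*(9 - 5*x^2)/(5*x^2 + 9)^2) evaluated at B_t = 30*(9 - 5*B_t^2)/(5*B_t^2 + 9)^2
  diffusion = (60*x/(5*x^2 + 9)) evaluated at B_t = 60*B_t/(5*B_t^2 + 9)
Therefore d(6*log(B_t^2 + 9/5)) = (30*(9 - 5*B_t^2)/(5*B_t^2 + 9)^2) dt + (60*B_t/(5*B_t^2 + 9)) dB_t.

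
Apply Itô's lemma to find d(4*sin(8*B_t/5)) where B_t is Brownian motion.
d(4*sin(8*B_t/5)) = (-128*sin(8*B_t/5)/25) dt + (32*cos(8*B_t/5)/5) dB_t

Itô's formula for f(B_t) gives d f(B_t) = f'(B_t) dB_t + (1/2) f''(B_t) dt. Compute derivatives of f(x) = 4*sin(8*x/5):
  f'(x)  = 32*cos(8*x/5)/5
  f''(x) = -256*sin(8*x/5)/25
Substitute x = B_t and multiply the f'' term by 1/2:
  drift     = (1/2) * (-256*sin(8*x/5)/25) evaluated at B_t = -128*sin(8*B_t/5)/25
  diffusion = (32*cos(8*x/5)/5) evaluated at B_t = 32*cos(8*B_t/5)/5
Therefore d(4*sin(8*B_t/5)) = (-128*sin(8*B_t/5)/25) dt + (32*cos(8*B_t/5)/5) dB_t.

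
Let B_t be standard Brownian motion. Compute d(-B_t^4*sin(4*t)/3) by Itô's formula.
d(-B_t^4*sin(4*t)/3) = (-2*B_t^2*(2*B_t^2*cos(4*t)/3 + sin(4*t))) dt + (-4*B_t^3*sin(4*t)/3) dB_t

Itô's formula for f(t, x): d f(t, B_t) = (f_t + (1/2) f_xx) dt + f_x dB_t. Compute partials of f(t, x) = -x^4*sin(4*t)/3:
  f_t(t,x)  = -4*x^4*cos(4*t)/3
  f_x(t,x)  = -4*x^3*sin(4*t)/3
  f_xx(t,x) = -4*x^2*sin(4*t)
Assemble drift = f_t + (1/2) f_xx = -2*x^2*(2*x^2*cos(4*t)/3 + sin(4*t)) and diffusion = f_x = -4*x^3*sin(4*t)/3. Substituting x = B_t:
  d(-B_t^4*sin(4*t)/3) = (-2*B_t^2*(2*B_t^2*cos(4*t)/3 + sin(4*t))) dt + (-4*B_t^3*sin(4*t)/3) dB_t.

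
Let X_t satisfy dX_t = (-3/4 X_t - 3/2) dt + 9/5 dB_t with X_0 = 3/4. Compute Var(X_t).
Var(X_t) = 54/25 - 54*exp(-3*t/2)/25

The variance V(t) = Var(X_t) satisfies V'(t) = 2 a V(t) + c^2 with V(0) = 0 (drift coefficient is linear in X, diffusion is constant). With a = -3/4, c = 9/5, the solution is
  V(t) = (c^2 / (2 a)) * (exp(2 a t) - 1)
       = ((9/5)^2 / (2*(-3/4))) * (exp((-3/2) t) - 1)
       = 54/25 - 54*exp(-3*t/2)/25.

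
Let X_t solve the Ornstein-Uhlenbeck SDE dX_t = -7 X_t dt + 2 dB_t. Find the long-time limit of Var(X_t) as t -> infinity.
lim Var(X_t) = 2/7

The OU SDE dX = -theta X dt + sigma dB admits the integrating factor exp(theta t): d(exp(theta t) X_t) = sigma exp(theta t) dB_t. Integrating from 0 to t gives X_t = x_0 * exp(-theta t) + sigma * int_0^t exp(-theta (t-s)) dB_s for any initial x_0. The Itô integral has variance (by the Itô isometry) sigma^2 * int_0^t exp(-2 theta (t - s)) ds = sigma^2 * (1 - exp(-2 theta t)) / (2 theta), independent of x_0.
With theta = 7, sigma = 2:
  Var(X_t) = (2)^2 * (1 - exp(-2*7 t)) / (2 * 7) = 2/7 - 2*exp(-14*t)/7.
As t -> infinity, exp(-2*7 t) -> 0, so the stationary variance is sigma^2 / (2 theta) = 2/7.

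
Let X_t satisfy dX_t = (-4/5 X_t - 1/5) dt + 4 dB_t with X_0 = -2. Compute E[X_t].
E[X_t] = -1/4 - 7*exp(-4*t/5)/4

Taking expectations and using E[dB_t] = 0, the mean m(t) = E[X_t] satisfies the ODE m'(t) = a m(t) + b with m(0) = x_0. With a = -4/5, b = -1/5, x_0 = -2, the solution is
  m(t) = x_0 * exp(a t) + (b/a) * (exp(a t) - 1)
       = (-2) * exp((-4/5) t) + ((-1/5)/(-4/5)) * (exp((-4/5) t) - 1)
       = -1/4 - 7*exp(-4*t/5)/4.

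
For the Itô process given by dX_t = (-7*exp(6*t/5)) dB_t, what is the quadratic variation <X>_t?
<X>_t = 245*exp(12*t/5)/12 - 245/12

For an Itô process dX_t = a(t) dt + b(t) dB_t, the quadratic variation is <X>_t = int_0^t b(s)^2 ds (the drift term does not contribute). Here b(s) = -7*exp(6*s/5), so
  b(s)^2 = 49*exp(12*s/5).
Integrating from 0 to t:
  <X>_t = int_0^t (49*exp(12*s/5)) ds = 245*exp(12*t/5)/12 - 245/12.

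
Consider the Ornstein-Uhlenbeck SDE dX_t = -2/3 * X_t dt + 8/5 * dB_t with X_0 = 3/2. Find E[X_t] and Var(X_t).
E[X_t] = 3*exp(-2*t/3)/2; Var(X_t) = 48/25 - 48*exp(-4*t/3)/25

The OU SDE dX = -theta X dt + sigma dB admits the integrating factor exp(theta t): d(exp(theta t) X_t) = sigma exp(theta t) dB_t. Integrating from 0 to t:
  X_t = x_0 * exp(-theta t) + sigma * int_0^t exp(-theta (t-s)) dB_s.
The Itô integral has mean 0 and (by the Itô isometry) variance sigma^2 * int_0^t exp(-2 theta (t - s)) ds = sigma^2 * (1 - exp(-2 theta t)) / (2 theta).
With theta = 2/3, sigma = 8/5, x_0 = 3/2:
  E[X_t] = 3/2 * exp(-2/3 t) = 3*exp(-2*t/3)/2
  Var(X_t) = (8/5)^2 * (1 - exp(-2*2/3 t)) / (2 * 2/3) = 48/25 - 48*exp(-4*t/3)/25.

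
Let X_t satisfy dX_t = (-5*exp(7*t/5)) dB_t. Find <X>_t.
<X>_t = 125*exp(14*t/5)/14 - 125/14

For an Itô process dX_t = a(t) dt + b(t) dB_t, the quadratic variation is <X>_t = int_0^t b(s)^2 ds (the drift term does not contribute). Here b(s) = -5*exp(7*s/5), so
  b(s)^2 = 25*exp(14*s/5).
Integrating from 0 to t:
  <X>_t = int_0^t (25*exp(14*s/5)) ds = 125*exp(14*t/5)/14 - 125/14.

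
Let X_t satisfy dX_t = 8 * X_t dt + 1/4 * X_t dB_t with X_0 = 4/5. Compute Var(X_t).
Var(X_t) = 16*(exp(t/16) - 1)*exp(16*t)/25

For GBM dX = mu X dt + sigma X dB with X_0 = x_0, apply Itô to Y = log X: dY = (mu - sigma^2/2) dt + sigma dB, so Y_t = log(x_0) + (mu - sigma^2/2) t + sigma B_t and hence X_t = x_0 * exp((mu - sigma^2/2) t + sigma B_t).
With mu = 8, sigma = 1/4, x_0 = 4/5, this gives:
  X_t = 4/5 * exp((255/32) * t + (1/4) * B_t).
Since sigma*B_t ~ Normal(0, sigma^2 t), E[exp(sigma*B_t)] = exp(sigma^2 t / 2); so E[X_t] = x_0 * exp((mu - sigma^2/2) t) * exp(sigma^2 t / 2) = x_0 * exp(mu t) = 4*exp(8*t)/5.
Var(X_t) = E[X_t^2] - (E[X_t])^2 = x_0^2 * exp(2 mu t) * (exp(sigma^2 t) - 1) = 16*(exp(t/16) - 1)*exp(16*t)/25.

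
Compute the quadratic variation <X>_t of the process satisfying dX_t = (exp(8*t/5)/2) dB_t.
<X>_t = 5*exp(16*t/5)/64 - 5/64

For an Itô process dX_t = a(t) dt + b(t) dB_t, the quadratic variation is <X>_t = int_0^t b(s)^2 ds (the drift term does not contribute). Here b(s) = exp(8*s/5)/2, so
  b(s)^2 = exp(16*s/5)/4.
Integrating from 0 to t:
  <X>_t = int_0^t (exp(16*s/5)/4) ds = 5*exp(16*t/5)/64 - 5/64.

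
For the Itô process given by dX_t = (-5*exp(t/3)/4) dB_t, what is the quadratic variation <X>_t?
<X>_t = 75*exp(2*t/3)/32 - 75/32

For an Itô process dX_t = a(t) dt + b(t) dB_t, the quadratic variation is <X>_t = int_0^t b(s)^2 ds (the drift term does not contribute). Here b(s) = -5*exp(s/3)/4, so
  b(s)^2 = 25*exp(2*s/3)/16.
Integrating from 0 to t:
  <X>_t = int_0^t (25*exp(2*s/3)/16) ds = 75*exp(2*t/3)/32 - 75/32.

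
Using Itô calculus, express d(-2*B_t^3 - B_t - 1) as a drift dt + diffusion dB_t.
d(-2*B_t^3 - B_t - 1) = (-6*B_t) dt + (-6*B_t^2 - 1) dB_t

Itô's formula for f(B_t) gives d f(B_t) = f'(B_t) dB_t + (1/2) f''(B_t) dt. Compute derivatives of f(x) = -2*x^3 - x - 1:
  f'(x)  = -6*x^2 - 1
  f''(x) = -12*x
Substitute x = B_t and multiply the f'' term by 1/2:
  drift     = (1/2) * (-12*x) evaluated at B_t = -6*B_t
  diffusion = (-6*x^2 - 1) evaluated at B_t = -6*B_t^2 - 1
Therefore d(-2*B_t^3 - B_t - 1) = (-6*B_t) dt + (-6*B_t^2 - 1) dB_t.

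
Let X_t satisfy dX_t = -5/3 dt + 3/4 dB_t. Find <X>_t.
<X>_t = 9*t/16

For an Itô process dX_t = a(t) dt + b(t) dB_t, the quadratic variation is <X>_t = int_0^t b(s)^2 ds (the drift term does not contribute). Here b(s) = 3/4, so
  b(s)^2 = 9/16.
Integrating from 0 to t:
  <X>_t = int_0^t (9/16) ds = 9*t/16.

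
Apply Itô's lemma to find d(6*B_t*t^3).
d(6*B_t*t^3) = (18*B_t*t^2) dt + (6*t^3) dB_t

Itô's formula for f(t, x): d f(t, B_t) = (f_t + (1/2) f_xx) dt + f_x dB_t. Compute partials of f(t, x) = 6*t^3*x:
  f_t(t,x)  = 18*t^2*x
  f_x(t,x)  = 6*t^3
  f_xx(t,x) = 0
Assemble drift = f_t + (1/2) f_xx = 18*t^2*x and diffusion = f_x = 6*t^3. Substituting x = B_t:
  d(6*B_t*t^3) = (18*B_t*t^2) dt + (6*t^3) dB_t.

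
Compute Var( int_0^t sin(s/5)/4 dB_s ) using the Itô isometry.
Var = t/32 - 5*sin(2*t/5)/64

The Itô integral of a deterministic integrand f(s) has mean 0 because each increment f(s) * (B_{s+ds} - B_s) has mean 0. By the Itô isometry:
  Var( int_0^t f(s) dB_s ) = E[ (int_0^t f(s) dB_s)^2 ] = int_0^t f(s)^2 ds.
Here f(s) = sin(s/5)/4, so f(s)^2 = sin(s/5)^2/16. Integrate:
  int_0^t (sin(s/5)^2/16) ds = t/32 - 5*sin(2*t/5)/64.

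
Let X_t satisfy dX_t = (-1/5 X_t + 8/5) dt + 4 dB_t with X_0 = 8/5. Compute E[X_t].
E[X_t] = 8 - 32*exp(-t/5)/5

Taking expectations and using E[dB_t] = 0, the mean m(t) = E[X_t] satisfies the ODE m'(t) = a m(t) + b with m(0) = x_0. With a = -1/5, b = 8/5, x_0 = 8/5, the solution is
  m(t) = x_0 * exp(a t) + (b/a) * (exp(a t) - 1)
       = (8/5) * exp((-1/5) t) + ((8/5)/(-1/5)) * (exp((-1/5) t) - 1)
       = 8 - 32*exp(-t/5)/5.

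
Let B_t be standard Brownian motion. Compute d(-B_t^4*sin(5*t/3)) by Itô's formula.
d(-B_t^4*sin(5*t/3)) = (-B_t^2*(5*B_t^2*cos(5*t/3) + 18*sin(5*t/3))/3) dt + (-4*B_t^3*sin(5*t/3)) dB_t

Itô's formula for f(t, x): d f(t, B_t) = (f_t + (1/2) f_xx) dt + f_x dB_t. Compute partials of f(t, x) = -x^4*sin(5*t/3):
  f_t(t,x)  = -5*x^4*cos(5*t/3)/3
  f_x(t,x)  = -4*x^3*sin(5*t/3)
  f_xx(t,x) = -12*x^2*sin(5*t/3)
Assemble drift = f_t + (1/2) f_xx = -x^2*(5*x^2*cos(5*t/3) + 18*sin(5*t/3))/3 and diffusion = f_x = -4*x^3*sin(5*t/3). Substituting x = B_t:
  d(-B_t^4*sin(5*t/3)) = (-B_t^2*(5*B_t^2*cos(5*t/3) + 18*sin(5*t/3))/3) dt + (-4*B_t^3*sin(5*t/3)) dB_t.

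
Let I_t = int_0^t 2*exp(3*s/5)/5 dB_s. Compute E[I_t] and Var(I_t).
E[I_t] = 0; Var(I_t) = 2*exp(6*t/5)/15 - 2/15

The Itô integral of a deterministic integrand f(s) has mean 0 because each increment f(s) * (B_{s+ds} - B_s) has mean 0. By the Itô isometry:
  Var( int_0^t f(s) dB_s ) = E[ (int_0^t f(s) dB_s)^2 ] = int_0^t f(s)^2 ds.
Here f(s) = 2*exp(3*s/5)/5, so f(s)^2 = 4*exp(6*s/5)/25. Integrate:
  int_0^t (4*exp(6*s/5)/25) ds = 2*exp(6*t/5)/15 - 2/15.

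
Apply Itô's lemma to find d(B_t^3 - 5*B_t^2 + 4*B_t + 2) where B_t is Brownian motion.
d(B_t^3 - 5*B_t^2 + 4*B_t + 2) = (3*B_t - 5) dt + (3*B_t^2 - 10*B_t + 4) dB_t

Itô's formula for f(B_t) gives d f(B_t) = f'(B_t) dB_t + (1/2) f''(B_t) dt. Compute derivatives of f(x) = x^3 - 5*x^2 + 4*x + 2:
  f'(x)  = 3*x^2 - 10*x + 4
  f''(x) = 6*x - 10
Substitute x = B_t and multiply the f'' term by 1/2:
  drift     = (1/2) * (6*x - 10) evaluated at B_t = 3*B_t - 5
  diffusion = (3*x^2 - 10*x + 4) evaluated at B_t = 3*B_t^2 - 10*B_t + 4
Therefore d(B_t^3 - 5*B_t^2 + 4*B_t + 2) = (3*B_t - 5) dt + (3*B_t^2 - 10*B_t + 4) dB_t.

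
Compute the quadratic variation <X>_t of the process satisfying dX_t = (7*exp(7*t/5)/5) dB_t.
<X>_t = 7*exp(14*t/5)/10 - 7/10

For an Itô process dX_t = a(t) dt + b(t) dB_t, the quadratic variation is <X>_t = int_0^t b(s)^2 ds (the drift term does not contribute). Here b(s) = 7*exp(7*s/5)/5, so
  b(s)^2 = 49*exp(14*s/5)/25.
Integrating from 0 to t:
  <X>_t = int_0^t (49*exp(14*s/5)/25) ds = 7*exp(14*t/5)/10 - 7/10.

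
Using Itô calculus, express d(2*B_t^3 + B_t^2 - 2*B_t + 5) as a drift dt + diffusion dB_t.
d(2*B_t^3 + B_t^2 - 2*B_t + 5) = (6*B_t + 1) dt + (6*B_t^2 + 2*B_t - 2) dB_t

Itô's formula for f(B_t) gives d f(B_t) = f'(B_t) dB_t + (1/2) f''(B_t) dt. Compute derivatives of f(x) = 2*x^3 + x^2 - 2*x + 5:
  f'(x)  = 6*x^2 + 2*x - 2
  f''(x) = 12*x + 2
Substitute x = B_t and multiply the f'' term by 1/2:
  drift     = (1/2) * (12*x + 2) evaluated at B_t = 6*B_t + 1
  diffusion = (6*x^2 + 2*x - 2) evaluated at B_t = 6*B_t^2 + 2*B_t - 2
Therefore d(2*B_t^3 + B_t^2 - 2*B_t + 5) = (6*B_t + 1) dt + (6*B_t^2 + 2*B_t - 2) dB_t.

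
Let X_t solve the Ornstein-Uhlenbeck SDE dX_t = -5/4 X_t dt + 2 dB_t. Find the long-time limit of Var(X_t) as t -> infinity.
lim Var(X_t) = 8/5

The OU SDE dX = -theta X dt + sigma dB admits the integrating factor exp(theta t): d(exp(theta t) X_t) = sigma exp(theta t) dB_t. Integrating from 0 to t gives X_t = x_0 * exp(-theta t) + sigma * int_0^t exp(-theta (t-s)) dB_s for any initial x_0. The Itô integral has variance (by the Itô isometry) sigma^2 * int_0^t exp(-2 theta (t - s)) ds = sigma^2 * (1 - exp(-2 theta t)) / (2 theta), independent of x_0.
With theta = 5/4, sigma = 2:
  Var(X_t) = (2)^2 * (1 - exp(-2*5/4 t)) / (2 * 5/4) = 8/5 - 8*exp(-5*t/2)/5.
As t -> infinity, exp(-2*5/4 t) -> 0, so the stationary variance is sigma^2 / (2 theta) = 8/5.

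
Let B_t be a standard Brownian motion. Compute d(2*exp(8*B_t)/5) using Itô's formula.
d(2*exp(8*B_t)/5) = (64*exp(8*B_t)/5) dt + (16*exp(8*B_t)/5) dB_t

Itô's formula for f(B_t) gives d f(B_t) = f'(B_t) dB_t + (1/2) f''(B_t) dt. Compute derivatives of f(x) = 2*exp(8*x)/5:
  f'(x)  = 16*exp(8*x)/5
  f''(x) = 128*exp(8*x)/5
Substitute x = B_t and multiply the f'' term by 1/2:
  drift     = (1/2) * (128*exp(8*x)/5) evaluated at B_t = 64*exp(8*B_t)/5
  diffusion = (16*exp(8*x)/5) evaluated at B_t = 16*exp(8*B_t)/5
Therefore d(2*exp(8*B_t)/5) = (64*exp(8*B_t)/5) dt + (16*exp(8*B_t)/5) dB_t.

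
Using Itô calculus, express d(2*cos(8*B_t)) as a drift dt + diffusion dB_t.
d(2*cos(8*B_t)) = (-64*cos(8*B_t)) dt + (-16*sin(8*B_t)) dB_t

Itô's formula for f(B_t) gives d f(B_t) = f'(B_t) dB_t + (1/2) f''(B_t) dt. Compute derivatives of f(x) = 2*cos(8*x):
  f'(x)  = -16*sin(8*x)
  f''(x) = -128*cos(8*x)
Substitute x = B_t and multiply the f'' term by 1/2:
  drift     = (1/2) * (-128*cos(8*x)) evaluated at B_t = -64*cos(8*B_t)
  diffusion = (-16*sin(8*x)) evaluated at B_t = -16*sin(8*B_t)
Therefore d(2*cos(8*B_t)) = (-64*cos(8*B_t)) dt + (-16*sin(8*B_t)) dB_t.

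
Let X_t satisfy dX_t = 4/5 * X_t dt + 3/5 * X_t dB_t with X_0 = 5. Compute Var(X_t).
Var(X_t) = 25*(exp(9*t/25) - 1)*exp(8*t/5)

For GBM dX = mu X dt + sigma X dB with X_0 = x_0, apply Itô to Y = log X: dY = (mu - sigma^2/2) dt + sigma dB, so Y_t = log(x_0) + (mu - sigma^2/2) t + sigma B_t and hence X_t = x_0 * exp((mu - sigma^2/2) t + sigma B_t).
With mu = 4/5, sigma = 3/5, x_0 = 5, this gives:
  X_t = 5 * exp((31/50) * t + (3/5) * B_t).
Since sigma*B_t ~ Normal(0, sigma^2 t), E[exp(sigma*B_t)] = exp(sigma^2 t / 2); so E[X_t] = x_0 * exp((mu - sigma^2/2) t) * exp(sigma^2 t / 2) = x_0 * exp(mu t) = 5*exp(4*t/5).
Var(X_t) = E[X_t^2] - (E[X_t])^2 = x_0^2 * exp(2 mu t) * (exp(sigma^2 t) - 1) = 25*(exp(9*t/25) - 1)*exp(8*t/5).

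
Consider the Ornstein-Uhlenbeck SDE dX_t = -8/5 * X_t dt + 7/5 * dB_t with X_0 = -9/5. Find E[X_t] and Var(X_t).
E[X_t] = -9*exp(-8*t/5)/5; Var(X_t) = 49/80 - 49*exp(-16*t/5)/80

The OU SDE dX = -theta X dt + sigma dB admits the integrating factor exp(theta t): d(exp(theta t) X_t) = sigma exp(theta t) dB_t. Integrating from 0 to t:
  X_t = x_0 * exp(-theta t) + sigma * int_0^t exp(-theta (t-s)) dB_s.
The Itô integral has mean 0 and (by the Itô isometry) variance sigma^2 * int_0^t exp(-2 theta (t - s)) ds = sigma^2 * (1 - exp(-2 theta t)) / (2 theta).
With theta = 8/5, sigma = 7/5, x_0 = -9/5:
  E[X_t] = -9/5 * exp(-8/5 t) = -9*exp(-8*t/5)/5
  Var(X_t) = (7/5)^2 * (1 - exp(-2*8/5 t)) / (2 * 8/5) = 49/80 - 49*exp(-16*t/5)/80.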